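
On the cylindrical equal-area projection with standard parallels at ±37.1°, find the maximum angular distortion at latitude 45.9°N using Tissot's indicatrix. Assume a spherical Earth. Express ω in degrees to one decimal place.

Cylindrical equal-area (φ₀ = 37.1°): h = cos φ / cos 37.1° along meridians, k = cos 37.1° / cos φ along parallels; h·k = 1.
At 45.9°: h = 0.8725, k = 1.146; principal scales a = 1.146, b = 0.8725.
sin(ω/2) = (a − b)/(a + b) = 0.2736/2.019 = 0.1355, so ω = 2 arcsin(0.1355) ≈ 15.6°.

15.6°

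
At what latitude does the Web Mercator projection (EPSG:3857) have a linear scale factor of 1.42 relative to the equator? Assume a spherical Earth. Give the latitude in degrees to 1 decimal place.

45.2°

Mercator scale is k = sec φ = 1/cos φ.
1/cos φ = 1.42  ⇒  cos φ = 0.7042  ⇒  φ = arccos(0.7042) ≈ 45.2°.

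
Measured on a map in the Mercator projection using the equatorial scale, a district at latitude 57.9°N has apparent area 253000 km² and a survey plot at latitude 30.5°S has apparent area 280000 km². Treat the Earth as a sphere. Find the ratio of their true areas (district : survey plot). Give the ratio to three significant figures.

Since Mercator area scale is 1/cos²φ, the true area equals the apparent area multiplied by cos²φ.
True area of district: 253000 × cos²(57.9°) = 253000 × 0.2824 = 71440 km².
True area of survey plot: 280000 × cos²(30.5°) = 280000 × 0.7424 = 207900 km².
Ratio = 71440 / 207900 ≈ 0.344.

0.344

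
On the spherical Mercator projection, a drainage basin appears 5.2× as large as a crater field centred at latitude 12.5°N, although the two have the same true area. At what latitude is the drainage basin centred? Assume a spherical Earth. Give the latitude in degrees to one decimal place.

64.7°

Mercator areal scale is sec²φ, so apparent-area ratio = sec²φ₁ / sec²φ₂ = cos²φ₂ / cos²φ₁.
cos²φ₂ / cos²φ₁ = 5.2  ⇒  cos φ₁ = cos 12.5° / √5.2 = 0.9763/2.280 = 0.4281.
φ₁ = arccos(0.4281) ≈ 64.7°.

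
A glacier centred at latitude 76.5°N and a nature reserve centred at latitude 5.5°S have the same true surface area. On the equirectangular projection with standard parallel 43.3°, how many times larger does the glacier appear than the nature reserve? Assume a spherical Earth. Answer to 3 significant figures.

4.26

In the equirectangular projection with standard parallel φ₀ = 43.3° (x = Rλ cos φ₀, y = Rφ), meridians are true-scale (h = 1) and the parallel scale is k = cos φ₀ / cos φ.
Areal scale at 76.5°: h·k = 1.000 × 3.118 = 3.118.
Areal scale at 5.5°: h·k = 1.000 × 0.7311 = 0.7311.
Ratio = 3.118/0.7311 ≈ 4.26.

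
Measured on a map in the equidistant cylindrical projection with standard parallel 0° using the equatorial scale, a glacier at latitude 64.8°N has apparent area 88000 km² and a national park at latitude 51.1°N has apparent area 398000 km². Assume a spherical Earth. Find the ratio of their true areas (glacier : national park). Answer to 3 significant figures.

On the plate carrée, areal scale = h·k = 1 × sec φ, so true area = apparent × cos φ.
True area of glacier: 88000 × cos(64.8°) = 88000 × 0.4258 = 37470 km².
True area of national park: 398000 × cos(51.1°) = 398000 × 0.6280 = 249900 km².
Ratio = 37470 / 249900 ≈ 0.150.

0.150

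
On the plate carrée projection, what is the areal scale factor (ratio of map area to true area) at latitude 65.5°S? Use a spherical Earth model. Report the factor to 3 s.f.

2.41

For the equirectangular projection with φ₀ = 0 (plate carrée), h = 1 along meridians and k = sec φ along parallels.
Areal scale = h·k = 1 × sec φ; at 65.5°, h = 1.000, k = 2.411, so h·k = 2.411.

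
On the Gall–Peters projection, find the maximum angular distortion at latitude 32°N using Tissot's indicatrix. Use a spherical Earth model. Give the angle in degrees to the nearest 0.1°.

20.7°

The Gall–Peters projection is cylindrical equal-area with φ₀ = 45°. Cylindrical equal-area (φ₀ = 45°): h = cos φ / cos 45° along meridians, k = cos 45° / cos φ along parallels; h·k = 1.
At 32°: h = 1.199, k = 0.8338; principal scales a = 1.199, b = 0.8338.
sin(ω/2) = (a − b)/(a + b) = 0.3655/2.033 = 0.1798, so ω = 2 arcsin(0.1798) ≈ 20.7°.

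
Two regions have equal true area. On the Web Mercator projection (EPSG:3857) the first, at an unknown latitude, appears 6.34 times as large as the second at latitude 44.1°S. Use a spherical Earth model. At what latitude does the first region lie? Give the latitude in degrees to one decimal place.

On Mercator, (apparent₁)/(apparent₂) = sec²φ₁ / sec²φ₂ when true areas are equal.
cos²φ₂ / cos²φ₁ = 6.34  ⇒  cos φ₁ = cos 44.1° / √6.34 = 0.7181/2.518 = 0.2852.
φ₁ = arccos(0.2852) ≈ 73.4°.

73.4°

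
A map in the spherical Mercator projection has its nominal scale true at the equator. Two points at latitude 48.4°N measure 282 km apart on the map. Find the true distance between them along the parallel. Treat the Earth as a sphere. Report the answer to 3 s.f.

187 km

Mercator is conformal, so the point scale is isotropic: h = k = sec φ = 1/cos φ.
Along the parallel at 48.4°, map distances are exaggerated by k = sec 48.4° = 1.506.
True distance = 282 / 1.506 = 282 × cos 48.4° ≈ 187 km.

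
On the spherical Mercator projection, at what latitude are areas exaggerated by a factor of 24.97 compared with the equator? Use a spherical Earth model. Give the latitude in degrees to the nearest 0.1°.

Mercator areal scale is sec²φ.
sec²φ = 24.97  ⇒  cos²φ = 0.04005  ⇒  cos φ = 0.2001.
φ = arccos(0.2001) ≈ 78.5°.

78.5°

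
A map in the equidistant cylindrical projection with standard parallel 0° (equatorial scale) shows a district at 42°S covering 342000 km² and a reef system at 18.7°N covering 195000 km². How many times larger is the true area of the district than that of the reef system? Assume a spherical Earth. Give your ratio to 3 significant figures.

Plate carrée has h = 1 and k = sec φ, giving areal scale sec φ; true area = (apparent area) · cos φ.
True area of district: 342000 × cos(42°) = 342000 × 0.7431 = 254200 km².
True area of reef system: 195000 × cos(18.7°) = 195000 × 0.9472 = 184700 km².
Ratio = 254200 / 184700 ≈ 1.38.

1.38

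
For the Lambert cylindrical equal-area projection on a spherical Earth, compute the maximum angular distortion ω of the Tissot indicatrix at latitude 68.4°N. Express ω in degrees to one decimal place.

99.2°

The Lambert cylindrical equal-area projection is the cylindrical equal-area projection with its standard parallel at the equator (φ₀ = 0). A cylindrical equal-area projection with standard parallel φ₀ has meridian scale h = cos φ / cos φ₀ and parallel scale k = cos φ₀ / cos φ (so areas are preserved, h·k = 1).
At 68.4°: h = 0.3681, k = 2.716; principal scales a = 2.716, b = 0.3681.
sin(ω/2) = (a − b)/(a + b) = 2.348/3.085 = 0.7613, so ω = 2 arcsin(0.7613) ≈ 99.2°.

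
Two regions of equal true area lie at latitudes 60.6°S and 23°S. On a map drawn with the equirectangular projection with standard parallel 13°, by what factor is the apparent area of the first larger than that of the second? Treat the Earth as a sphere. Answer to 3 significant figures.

1.88

The equidistant cylindrical projection with φ₀ = 13° has h = 1 (meridians true) and k = cos φ₀ / cos φ along parallels.
Areal scale at 60.6°: h·k = 1.000 × 1.985 = 1.985.
Areal scale at 23°: h·k = 1.000 × 1.059 = 1.059.
Ratio = 1.985/1.059 ≈ 1.88.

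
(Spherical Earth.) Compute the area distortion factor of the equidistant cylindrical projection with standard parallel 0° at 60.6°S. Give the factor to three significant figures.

For the equirectangular projection with φ₀ = 0 (plate carrée), h = 1 along meridians and k = sec φ along parallels.
Areal scale = h·k = 1 × sec φ; at 60.6°, h = 1.000, k = 2.037, so h·k = 2.037.

2.04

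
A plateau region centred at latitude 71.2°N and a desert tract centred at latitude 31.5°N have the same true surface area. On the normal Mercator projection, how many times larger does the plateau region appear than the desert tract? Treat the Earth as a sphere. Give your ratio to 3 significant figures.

7.00

Mercator is conformal with k = sec φ, so areal scale = k² = sec²φ.
At 71.2°: sec²(71.2°) = 1/0.3223² = 9.629.
At 31.5°: sec²(31.5°) = 1/0.8526² = 1.376.
Ratio = 9.629/1.376 = cos²(31.5°)/cos²(71.2°) ≈ 7.00.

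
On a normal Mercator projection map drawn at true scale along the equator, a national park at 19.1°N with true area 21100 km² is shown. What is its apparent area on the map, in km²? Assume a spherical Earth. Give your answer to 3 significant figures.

For Mercator, h = k = sec φ (a conformal cylindrical projection has a single point scale, 1/cos φ).
Areal scale = k² = sec²φ = 1/cos²(19.1°) = 1/0.9449² = 1.120.
Apparent area = 21100 × 1.120 ≈ 23600 km².

23600 km²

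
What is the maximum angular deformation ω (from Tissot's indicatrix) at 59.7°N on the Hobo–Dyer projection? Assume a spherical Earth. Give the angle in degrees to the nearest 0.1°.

50.2°

The Hobo–Dyer projection is cylindrical equal-area with φ₀ = 37.5°. A cylindrical equal-area projection with standard parallel φ₀ has meridian scale h = cos φ / cos φ₀ and parallel scale k = cos φ₀ / cos φ (so areas are preserved, h·k = 1).
At 59.7°: h = 0.6359, k = 1.572; principal scales a = 1.572, b = 0.6359.
sin(ω/2) = (a − b)/(a + b) = 0.9365/2.208 = 0.4241, so ω = 2 arcsin(0.4241) ≈ 50.2°.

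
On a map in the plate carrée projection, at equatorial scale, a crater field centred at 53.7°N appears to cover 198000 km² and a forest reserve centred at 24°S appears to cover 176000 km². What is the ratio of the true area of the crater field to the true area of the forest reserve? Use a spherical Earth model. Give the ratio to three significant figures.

0.729

On the plate carrée, areal scale = h·k = 1 × sec φ, so true area = apparent × cos φ.
True area of crater field: 198000 × cos(53.7°) = 198000 × 0.5920 = 117200 km².
True area of forest reserve: 176000 × cos(24°) = 176000 × 0.9135 = 160800 km².
Ratio = 117200 / 160800 ≈ 0.729.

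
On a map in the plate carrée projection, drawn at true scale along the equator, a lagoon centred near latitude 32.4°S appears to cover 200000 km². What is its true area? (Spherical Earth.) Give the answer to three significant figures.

Plate carrée maps x = Rλ, y = Rφ. The meridian scale is h = 1 and the parallel scale is k = 1/cos φ = sec φ.
Areal scale = h·k = 1 × sec φ; at 32.4°, h = 1.000, k = 1.184, so h·k = 1.184.
True area = apparent / (areal scale) = 200000 / 1.184 ≈ 169000 km².

169000 km²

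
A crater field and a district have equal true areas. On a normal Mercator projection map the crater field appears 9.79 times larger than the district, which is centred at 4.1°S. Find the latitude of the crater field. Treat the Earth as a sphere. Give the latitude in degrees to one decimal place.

71.4°

For equal true areas on Mercator, apparent areas scale as sec²φ, so the ratio is cos²φ₂ / cos²φ₁.
cos²φ₂ / cos²φ₁ = 9.79  ⇒  cos φ₁ = cos 4.1° / √9.79 = 0.9974/3.129 = 0.3188.
φ₁ = arccos(0.3188) ≈ 71.4°.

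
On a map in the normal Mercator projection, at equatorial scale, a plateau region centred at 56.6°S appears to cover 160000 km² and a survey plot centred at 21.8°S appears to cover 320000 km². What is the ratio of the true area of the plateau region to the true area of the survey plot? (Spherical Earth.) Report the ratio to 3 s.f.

0.176

Since Mercator area scale is 1/cos²φ, the true area equals the apparent area multiplied by cos²φ.
True area of plateau region: 160000 × cos²(56.6°) = 160000 × 0.3030 = 48480 km².
True area of survey plot: 320000 × cos²(21.8°) = 320000 × 0.8621 = 275900 km².
Ratio = 48480 / 275900 ≈ 0.176.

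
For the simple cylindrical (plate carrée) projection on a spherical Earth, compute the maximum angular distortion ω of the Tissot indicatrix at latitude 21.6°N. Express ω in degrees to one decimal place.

4.2°

Plate carrée maps x = Rλ, y = Rφ. The meridian scale is h = 1 and the parallel scale is k = 1/cos φ = sec φ.
At 21.6°: h = 1.000, k = 1.076; principal scales a = 1.076, b = 1.000.
sin(ω/2) = (a − b)/(a + b) = 0.07553/2.076 = 0.03639, so ω = 2 arcsin(0.03639) ≈ 4.2°.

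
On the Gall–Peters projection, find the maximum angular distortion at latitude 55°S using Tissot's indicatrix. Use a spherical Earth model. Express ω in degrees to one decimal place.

The Gall–Peters projection is cylindrical equal-area with φ₀ = 45°. Cylindrical equal-area (φ₀ = 45°): h = cos φ / cos 45° along meridians, k = cos 45° / cos φ along parallels; h·k = 1.
At 55°: h = 0.8112, k = 1.233; principal scales a = 1.233, b = 0.8112.
sin(ω/2) = (a − b)/(a + b) = 0.4216/2.044 = 0.2063, so ω = 2 arcsin(0.2063) ≈ 23.8°.

23.8°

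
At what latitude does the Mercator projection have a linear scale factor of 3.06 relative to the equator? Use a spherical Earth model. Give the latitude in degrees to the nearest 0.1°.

70.9°

Mercator scale is k = sec φ = 1/cos φ.
1/cos φ = 3.06  ⇒  cos φ = 0.3268  ⇒  φ = arccos(0.3268) ≈ 70.9°.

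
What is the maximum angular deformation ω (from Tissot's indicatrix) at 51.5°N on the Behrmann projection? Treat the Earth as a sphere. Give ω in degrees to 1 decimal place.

37.2°

The Behrmann projection is cylindrical equal-area with φ₀ = 30°. For cylindrical equal-area with standard parallel φ₀, h = cos φ / cos φ₀ and k = cos φ₀ / cos φ, so h·k = 1.
At 51.5°: h = 0.7188, k = 1.391; principal scales a = 1.391, b = 0.7188.
sin(ω/2) = (a − b)/(a + b) = 0.6724/2.110 = 0.3187, so ω = 2 arcsin(0.3187) ≈ 37.2°.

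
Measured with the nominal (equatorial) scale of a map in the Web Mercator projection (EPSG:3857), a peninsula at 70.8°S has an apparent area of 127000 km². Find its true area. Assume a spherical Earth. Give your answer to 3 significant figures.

13700 km²

The Mercator projection is conformal; its linear scale factor is the same in every direction and equals sec φ = 1/cos φ.
Areal scale = k² = sec²φ = 1/cos²(70.8°) = 1/0.3289² = 9.246.
True area = apparent / (areal scale) = 127000 / 9.246 ≈ 13700 km².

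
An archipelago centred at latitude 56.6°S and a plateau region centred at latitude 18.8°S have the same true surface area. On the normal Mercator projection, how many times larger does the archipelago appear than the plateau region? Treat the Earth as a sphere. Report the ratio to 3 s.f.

2.96

Mercator areal scale is sec²φ.
At 56.6°: sec²(56.6°) = 1/0.5505² = 3.300.
At 18.8°: sec²(18.8°) = 1/0.9466² = 1.116.
Ratio = 3.300/1.116 = cos²(18.8°)/cos²(56.6°) ≈ 2.96.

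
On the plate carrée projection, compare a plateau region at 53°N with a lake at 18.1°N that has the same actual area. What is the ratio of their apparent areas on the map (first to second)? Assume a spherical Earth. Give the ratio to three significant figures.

1.58

Plate carrée maps x = Rλ, y = Rφ. The meridian scale is h = 1 and the parallel scale is k = 1/cos φ = sec φ.
Areal scale at 53°: h·k = 1.000 × 1.662 = 1.662.
Areal scale at 18.1°: h·k = 1.000 × 1.052 = 1.052.
Ratio = 1.662/1.052 ≈ 1.58.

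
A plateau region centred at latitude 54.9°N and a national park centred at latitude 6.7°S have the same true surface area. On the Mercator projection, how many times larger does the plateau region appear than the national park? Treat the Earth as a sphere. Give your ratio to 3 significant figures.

Mercator is conformal with k = sec φ, so areal scale = k² = sec²φ.
At 54.9°: sec²(54.9°) = 1/0.5750² = 3.025.
At 6.7°: sec²(6.7°) = 1/0.9932² = 1.014.
Ratio = 3.025/1.014 = cos²(6.7°)/cos²(54.9°) ≈ 2.98.

2.98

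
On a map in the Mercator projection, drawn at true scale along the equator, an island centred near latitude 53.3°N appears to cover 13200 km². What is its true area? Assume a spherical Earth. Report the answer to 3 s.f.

4710 km²

Mercator is conformal, so the point scale is isotropic: h = k = sec φ = 1/cos φ.
Areal scale = k² = sec²φ = 1/cos²(53.3°) = 1/0.5976² = 2.800.
True area = apparent / (areal scale) = 13200 / 2.800 ≈ 4710 km².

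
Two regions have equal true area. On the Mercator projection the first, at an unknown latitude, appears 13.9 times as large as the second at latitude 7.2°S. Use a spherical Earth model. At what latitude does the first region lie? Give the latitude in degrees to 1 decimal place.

Mercator areal scale is sec²φ, so apparent-area ratio = sec²φ₁ / sec²φ₂ = cos²φ₂ / cos²φ₁.
cos²φ₂ / cos²φ₁ = 13.9  ⇒  cos φ₁ = cos 7.2° / √13.9 = 0.9921/3.728 = 0.2661.
φ₁ = arccos(0.2661) ≈ 74.6°.

74.6°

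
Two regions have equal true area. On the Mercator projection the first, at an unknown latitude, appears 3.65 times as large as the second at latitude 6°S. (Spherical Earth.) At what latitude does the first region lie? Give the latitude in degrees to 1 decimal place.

58.6°

On Mercator, (apparent₁)/(apparent₂) = sec²φ₁ / sec²φ₂ when true areas are equal.
cos²φ₂ / cos²φ₁ = 3.65  ⇒  cos φ₁ = cos 6° / √3.65 = 0.9945/1.910 = 0.5206.
φ₁ = arccos(0.5206) ≈ 58.6°.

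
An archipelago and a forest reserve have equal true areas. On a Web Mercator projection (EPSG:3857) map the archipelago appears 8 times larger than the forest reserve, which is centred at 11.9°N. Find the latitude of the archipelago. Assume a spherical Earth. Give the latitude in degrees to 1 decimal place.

69.8°

On Mercator, (apparent₁)/(apparent₂) = sec²φ₁ / sec²φ₂ when true areas are equal.
cos²φ₂ / cos²φ₁ = 8  ⇒  cos φ₁ = cos 11.9° / √8 = 0.9785/2.828 = 0.3460.
φ₁ = arccos(0.3460) ≈ 69.8°.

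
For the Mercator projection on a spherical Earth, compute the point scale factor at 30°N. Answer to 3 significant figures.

Mercator is conformal, so the point scale is isotropic: h = k = sec φ = 1/cos φ.
k = 1/cos 30° = 1/0.8660 = 1.155.

1.15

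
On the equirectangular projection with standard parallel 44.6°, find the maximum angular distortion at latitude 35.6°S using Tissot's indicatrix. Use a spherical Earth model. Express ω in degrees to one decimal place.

With standard parallel φ₀ = 44.6°, the equirectangular projection gives x = Rλ cos φ₀, y = Rφ, so h = 1 and k = cos 44.6° / cos φ.
At 35.6°: h = 1.000, k = 0.8757; principal scales a = 1.000, b = 0.8757.
sin(ω/2) = (a − b)/(a + b) = 0.1243/1.876 = 0.06627, so ω = 2 arcsin(0.06627) ≈ 7.6°.

7.6°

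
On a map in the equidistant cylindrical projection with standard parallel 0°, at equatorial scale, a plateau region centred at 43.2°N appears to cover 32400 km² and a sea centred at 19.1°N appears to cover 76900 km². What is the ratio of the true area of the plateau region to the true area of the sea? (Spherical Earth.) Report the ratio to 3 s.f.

Plate carrée has h = 1 and k = sec φ, giving areal scale sec φ; true area = (apparent area) · cos φ.
True area of plateau region: 32400 × cos(43.2°) = 32400 × 0.7290 = 23620 km².
True area of sea: 76900 × cos(19.1°) = 76900 × 0.9449 = 72670 km².
Ratio = 23620 / 72670 ≈ 0.325.

0.325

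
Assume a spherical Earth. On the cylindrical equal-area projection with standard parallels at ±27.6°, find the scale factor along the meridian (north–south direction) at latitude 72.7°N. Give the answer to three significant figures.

0.336

A cylindrical equal-area projection with standard parallel φ₀ has meridian scale h = cos φ / cos φ₀ and parallel scale k = cos φ₀ / cos φ (so areas are preserved, h·k = 1).
h = cos 72.7° / cos 27.6° = 0.2974/0.8862 = 0.3356.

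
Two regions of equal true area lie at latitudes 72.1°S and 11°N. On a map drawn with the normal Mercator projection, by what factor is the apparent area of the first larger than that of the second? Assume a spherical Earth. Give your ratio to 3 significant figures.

10.2

Mercator areal scale is sec²φ.
At 72.1°: sec²(72.1°) = 1/0.3074² = 10.59.
At 11°: sec²(11°) = 1/0.9816² = 1.038.
Ratio = 10.59/1.038 = cos²(11°)/cos²(72.1°) ≈ 10.2.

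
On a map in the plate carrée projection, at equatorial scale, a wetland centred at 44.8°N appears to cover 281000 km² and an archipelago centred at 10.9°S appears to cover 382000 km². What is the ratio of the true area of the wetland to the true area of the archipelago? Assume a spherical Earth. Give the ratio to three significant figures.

0.532

On the plate carrée, areal scale = h·k = 1 × sec φ, so true area = apparent × cos φ.
True area of wetland: 281000 × cos(44.8°) = 281000 × 0.7096 = 199400 km².
True area of archipelago: 382000 × cos(10.9°) = 382000 × 0.9820 = 375100 km².
Ratio = 199400 / 375100 ≈ 0.532.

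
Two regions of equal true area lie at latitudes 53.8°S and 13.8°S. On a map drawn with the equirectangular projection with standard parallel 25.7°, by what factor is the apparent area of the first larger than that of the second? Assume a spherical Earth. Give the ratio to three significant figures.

1.64

The equidistant cylindrical projection with φ₀ = 25.7° has h = 1 (meridians true) and k = cos φ₀ / cos φ along parallels.
Areal scale at 53.8°: h·k = 1.000 × 1.526 = 1.526.
Areal scale at 13.8°: h·k = 1.000 × 0.9279 = 0.9279.
Ratio = 1.526/0.9279 ≈ 1.64.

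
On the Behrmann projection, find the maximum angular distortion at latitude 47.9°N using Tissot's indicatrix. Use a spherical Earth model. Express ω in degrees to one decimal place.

29.0°

The Behrmann projection is cylindrical equal-area with φ₀ = 30°. For cylindrical equal-area with standard parallel φ₀, h = cos φ / cos φ₀ and k = cos φ₀ / cos φ, so h·k = 1.
At 47.9°: h = 0.7741, k = 1.292; principal scales a = 1.292, b = 0.7741.
sin(ω/2) = (a − b)/(a + b) = 0.5176/2.066 = 0.2506, so ω = 2 arcsin(0.2506) ≈ 29.0°.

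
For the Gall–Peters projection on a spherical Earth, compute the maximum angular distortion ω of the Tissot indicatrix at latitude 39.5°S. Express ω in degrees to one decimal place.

10.0°

Gall–Peters is a cylindrical equal-area projection with standard parallels at ±45°. For cylindrical equal-area with standard parallel φ₀, h = cos φ / cos φ₀ and k = cos φ₀ / cos φ, so h·k = 1.
At 39.5°: h = 1.091, k = 0.9164; principal scales a = 1.091, b = 0.9164.
sin(ω/2) = (a − b)/(a + b) = 0.1749/2.008 = 0.08710, so ω = 2 arcsin(0.08710) ≈ 10.0°.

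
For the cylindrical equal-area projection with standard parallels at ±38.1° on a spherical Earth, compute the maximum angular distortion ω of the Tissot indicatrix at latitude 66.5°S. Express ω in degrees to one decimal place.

A cylindrical equal-area projection with standard parallel φ₀ has meridian scale h = cos φ / cos φ₀ and parallel scale k = cos φ₀ / cos φ (so areas are preserved, h·k = 1).
At 66.5°: h = 0.5067, k = 1.974; principal scales a = 1.974, b = 0.5067.
sin(ω/2) = (a − b)/(a + b) = 1.467/2.480 = 0.5914, so ω = 2 arcsin(0.5914) ≈ 72.5°.

72.5°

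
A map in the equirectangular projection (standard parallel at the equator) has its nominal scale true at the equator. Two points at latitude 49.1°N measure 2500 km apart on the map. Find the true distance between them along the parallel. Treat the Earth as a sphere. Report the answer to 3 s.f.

1640 km

Plate carrée maps x = Rλ, y = Rφ. The meridian scale is h = 1 and the parallel scale is k = 1/cos φ = sec φ.
Along the parallel at 49.1°, map distances are exaggerated by k = sec 49.1° = 1.527.
True distance = 2500 / 1.527 = 2500 × cos 49.1° ≈ 1640 km.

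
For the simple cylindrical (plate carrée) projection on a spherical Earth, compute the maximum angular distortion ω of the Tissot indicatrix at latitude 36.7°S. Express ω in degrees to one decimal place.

For the equirectangular projection with φ₀ = 0 (plate carrée), h = 1 along meridians and k = sec φ along parallels.
At 36.7°: h = 1.000, k = 1.247; principal scales a = 1.247, b = 1.000.
sin(ω/2) = (a − b)/(a + b) = 0.2472/2.247 = 0.1100, so ω = 2 arcsin(0.1100) ≈ 12.6°.

12.6°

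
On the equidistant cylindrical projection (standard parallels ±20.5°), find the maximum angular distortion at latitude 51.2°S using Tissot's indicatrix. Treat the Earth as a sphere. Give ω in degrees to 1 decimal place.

22.9°

With standard parallel φ₀ = 20.5°, the equirectangular projection gives x = Rλ cos φ₀, y = Rφ, so h = 1 and k = cos 20.5° / cos φ.
At 51.2°: h = 1.000, k = 1.495; principal scales a = 1.495, b = 1.000.
sin(ω/2) = (a − b)/(a + b) = 0.4948/2.495 = 0.1983, so ω = 2 arcsin(0.1983) ≈ 22.9°.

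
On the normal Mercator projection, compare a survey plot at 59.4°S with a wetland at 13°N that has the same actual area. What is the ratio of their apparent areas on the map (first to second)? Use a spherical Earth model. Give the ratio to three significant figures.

3.66

On Mercator, area is exaggerated by sec²φ = 1/cos²φ.
At 59.4°: sec²(59.4°) = 1/0.5090² = 3.859.
At 13°: sec²(13°) = 1/0.9744² = 1.053.
Ratio = 3.859/1.053 = cos²(13°)/cos²(59.4°) ≈ 3.66.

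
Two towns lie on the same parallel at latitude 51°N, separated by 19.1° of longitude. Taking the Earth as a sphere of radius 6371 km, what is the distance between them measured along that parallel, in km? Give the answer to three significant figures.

1340 km

Arc length along a parallel = R cos φ · Δλ (with Δλ in radians).
= 6371 × cos 51° × (19.1° × π/180) = 6371 × 0.6293 × 0.3334 ≈ 1340 km.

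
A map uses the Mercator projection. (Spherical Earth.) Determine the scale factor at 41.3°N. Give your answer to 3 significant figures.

The Mercator projection is conformal; its linear scale factor is the same in every direction and equals sec φ = 1/cos φ.
k = 1/cos 41.3° = 1/0.7513 = 1.331.

1.33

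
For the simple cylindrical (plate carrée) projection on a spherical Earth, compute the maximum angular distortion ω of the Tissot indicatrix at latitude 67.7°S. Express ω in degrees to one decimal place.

53.5°

In the plate carrée (x = Rλ, y = Rφ), meridians are true-scale (h = 1) and parallels are stretched by k = sec φ.
At 67.7°: h = 1.000, k = 2.635; principal scales a = 2.635, b = 1.000.
sin(ω/2) = (a − b)/(a + b) = 1.635/3.635 = 0.4498, so ω = 2 arcsin(0.4498) ≈ 53.5°.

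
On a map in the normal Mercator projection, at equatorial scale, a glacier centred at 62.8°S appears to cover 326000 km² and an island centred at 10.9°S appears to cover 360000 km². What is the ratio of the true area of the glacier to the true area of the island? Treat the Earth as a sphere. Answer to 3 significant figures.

0.196

On Mercator the areal scale is sec²φ, so true area = apparent × cos²φ.
True area of glacier: 326000 × cos²(62.8°) = 326000 × 0.2089 = 68110 km².
True area of island: 360000 × cos²(10.9°) = 360000 × 0.9642 = 347100 km².
Ratio = 68110 / 347100 ≈ 0.196.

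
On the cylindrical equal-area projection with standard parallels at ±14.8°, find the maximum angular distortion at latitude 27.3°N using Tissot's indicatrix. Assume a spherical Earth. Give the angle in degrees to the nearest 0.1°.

9.7°

For cylindrical equal-area with standard parallel φ₀, h = cos φ / cos φ₀ and k = cos φ₀ / cos φ, so h·k = 1.
At 27.3°: h = 0.9191, k = 1.088; principal scales a = 1.088, b = 0.9191.
sin(ω/2) = (a − b)/(a + b) = 0.1689/2.007 = 0.08415, so ω = 2 arcsin(0.08415) ≈ 9.7°.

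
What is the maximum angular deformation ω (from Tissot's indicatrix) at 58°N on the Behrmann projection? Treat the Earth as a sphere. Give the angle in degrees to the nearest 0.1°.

54.2°

The Behrmann projection is cylindrical equal-area with φ₀ = 30°. For cylindrical equal-area with standard parallel φ₀, h = cos φ / cos φ₀ and k = cos φ₀ / cos φ, so h·k = 1.
At 58°: h = 0.6119, k = 1.634; principal scales a = 1.634, b = 0.6119.
sin(ω/2) = (a − b)/(a + b) = 1.022/2.246 = 0.4552, so ω = 2 arcsin(0.4552) ≈ 54.2°.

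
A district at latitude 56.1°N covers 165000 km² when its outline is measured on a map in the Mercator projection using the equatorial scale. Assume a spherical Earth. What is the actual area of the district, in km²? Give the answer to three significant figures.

For Mercator, h = k = sec φ (a conformal cylindrical projection has a single point scale, 1/cos φ).
Areal scale = k² = sec²φ = 1/cos²(56.1°) = 1/0.5577² = 3.215.
True area = apparent / (areal scale) = 165000 / 3.215 ≈ 51300 km².

51300 km²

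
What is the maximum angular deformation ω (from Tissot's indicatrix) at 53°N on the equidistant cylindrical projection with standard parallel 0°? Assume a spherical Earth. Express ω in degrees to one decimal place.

For the equirectangular projection with φ₀ = 0 (plate carrée), h = 1 along meridians and k = sec φ along parallels.
At 53°: h = 1.000, k = 1.662; principal scales a = 1.662, b = 1.000.
sin(ω/2) = (a − b)/(a + b) = 0.6616/2.662 = 0.2486, so ω = 2 arcsin(0.2486) ≈ 28.8°.

28.8°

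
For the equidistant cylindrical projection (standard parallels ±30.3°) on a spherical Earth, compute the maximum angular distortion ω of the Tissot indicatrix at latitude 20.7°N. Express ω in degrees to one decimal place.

4.6°

In the equirectangular projection with standard parallel φ₀ = 30.3° (x = Rλ cos φ₀, y = Rφ), meridians are true-scale (h = 1) and the parallel scale is k = cos φ₀ / cos φ.
At 20.7°: h = 1.000, k = 0.9230; principal scales a = 1.000, b = 0.9230.
sin(ω/2) = (a − b)/(a + b) = 0.07702/1.923 = 0.04005, so ω = 2 arcsin(0.04005) ≈ 4.6°.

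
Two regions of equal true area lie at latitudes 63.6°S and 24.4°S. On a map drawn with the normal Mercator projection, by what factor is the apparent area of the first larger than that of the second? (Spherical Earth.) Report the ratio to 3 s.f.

4.19

On Mercator, area is exaggerated by sec²φ = 1/cos²φ.
At 63.6°: sec²(63.6°) = 1/0.4446² = 5.058.
At 24.4°: sec²(24.4°) = 1/0.9107² = 1.206.
Ratio = 5.058/1.206 = cos²(24.4°)/cos²(63.6°) ≈ 4.19.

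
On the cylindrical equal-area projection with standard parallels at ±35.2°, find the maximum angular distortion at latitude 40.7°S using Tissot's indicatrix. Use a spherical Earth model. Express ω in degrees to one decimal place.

8.6°

Cylindrical equal-area (φ₀ = 35.2°): h = cos φ / cos 35.2° along meridians, k = cos 35.2° / cos φ along parallels; h·k = 1.
At 40.7°: h = 0.9278, k = 1.078; principal scales a = 1.078, b = 0.9278.
sin(ω/2) = (a − b)/(a + b) = 0.1501/2.006 = 0.07482, so ω = 2 arcsin(0.07482) ≈ 8.6°.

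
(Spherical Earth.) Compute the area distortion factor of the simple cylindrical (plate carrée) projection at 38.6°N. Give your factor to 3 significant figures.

For the equirectangular projection with φ₀ = 0 (plate carrée), h = 1 along meridians and k = sec φ along parallels.
Areal scale = h·k = 1 × sec φ; at 38.6°, h = 1.000, k = 1.280, so h·k = 1.280.

1.28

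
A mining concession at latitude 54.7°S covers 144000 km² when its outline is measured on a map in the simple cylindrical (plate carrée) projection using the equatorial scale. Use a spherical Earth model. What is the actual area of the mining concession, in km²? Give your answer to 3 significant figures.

In the plate carrée (x = Rλ, y = Rφ), meridians are true-scale (h = 1) and parallels are stretched by k = sec φ.
Areal scale = h·k = 1 × sec φ; at 54.7°, h = 1.000, k = 1.731, so h·k = 1.731.
True area = apparent / (areal scale) = 144000 / 1.731 ≈ 83200 km².

83200 km²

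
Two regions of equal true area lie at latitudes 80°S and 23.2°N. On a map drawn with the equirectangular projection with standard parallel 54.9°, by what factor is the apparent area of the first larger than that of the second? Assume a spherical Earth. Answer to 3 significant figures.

In the equirectangular projection with standard parallel φ₀ = 54.9° (x = Rλ cos φ₀, y = Rφ), meridians are true-scale (h = 1) and the parallel scale is k = cos φ₀ / cos φ.
Areal scale at 80°: h·k = 1.000 × 3.311 = 3.311.
Areal scale at 23.2°: h·k = 1.000 × 0.6256 = 0.6256.
Ratio = 3.311/0.6256 ≈ 5.29.

5.29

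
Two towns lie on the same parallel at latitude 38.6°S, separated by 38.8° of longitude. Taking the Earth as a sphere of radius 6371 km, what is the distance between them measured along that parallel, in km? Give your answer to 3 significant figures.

3370 km

Arc length along a parallel = R cos φ · Δλ (with Δλ in radians).
= 6371 × cos 38.6° × (38.8° × π/180) = 6371 × 0.7815 × 0.6772 ≈ 3370 km.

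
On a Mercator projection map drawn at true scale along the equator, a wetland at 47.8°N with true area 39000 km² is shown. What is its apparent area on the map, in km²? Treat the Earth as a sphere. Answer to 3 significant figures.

For Mercator, h = k = sec φ (a conformal cylindrical projection has a single point scale, 1/cos φ).
Areal scale = k² = sec²φ = 1/cos²(47.8°) = 1/0.6717² = 2.216.
Apparent area = 39000 × 2.216 ≈ 86400 km².

86400 km²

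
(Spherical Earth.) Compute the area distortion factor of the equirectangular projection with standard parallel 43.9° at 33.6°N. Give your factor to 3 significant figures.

With standard parallel φ₀ = 43.9°, the equirectangular projection gives x = Rλ cos φ₀, y = Rφ, so h = 1 and k = cos 43.9° / cos φ.
Areal scale = h·k = 1 × cos φ₀ / cos φ; at 33.6°, h = 1.000, k = 0.8651, so h·k = 0.8651.

0.865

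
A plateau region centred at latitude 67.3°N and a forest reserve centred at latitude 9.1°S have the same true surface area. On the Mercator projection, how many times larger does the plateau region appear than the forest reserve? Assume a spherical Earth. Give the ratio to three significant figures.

Mercator is conformal with k = sec φ, so areal scale = k² = sec²φ.
At 67.3°: sec²(67.3°) = 1/0.3859² = 6.715.
At 9.1°: sec²(9.1°) = 1/0.9874² = 1.026.
Ratio = 6.715/1.026 = cos²(9.1°)/cos²(67.3°) ≈ 6.55.

6.55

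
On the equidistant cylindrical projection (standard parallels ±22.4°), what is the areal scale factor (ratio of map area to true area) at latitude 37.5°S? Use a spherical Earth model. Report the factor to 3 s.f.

1.17

The equidistant cylindrical projection with φ₀ = 22.4° has h = 1 (meridians true) and k = cos φ₀ / cos φ along parallels.
Areal scale = h·k = 1 × cos φ₀ / cos φ; at 37.5°, h = 1.000, k = 1.165, so h·k = 1.165.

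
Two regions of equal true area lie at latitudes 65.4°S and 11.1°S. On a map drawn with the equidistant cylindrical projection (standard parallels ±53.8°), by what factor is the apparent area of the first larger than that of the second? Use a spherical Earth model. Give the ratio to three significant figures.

2.36

With standard parallel φ₀ = 53.8°, the equirectangular projection gives x = Rλ cos φ₀, y = Rφ, so h = 1 and k = cos 53.8° / cos φ.
Areal scale at 65.4°: h·k = 1.000 × 1.419 = 1.419.
Areal scale at 11.1°: h·k = 1.000 × 0.6019 = 0.6019.
Ratio = 1.419/0.6019 ≈ 2.36.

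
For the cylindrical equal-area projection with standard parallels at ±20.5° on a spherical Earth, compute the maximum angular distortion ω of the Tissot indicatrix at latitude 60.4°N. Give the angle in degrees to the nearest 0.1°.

68.8°

A cylindrical equal-area projection with standard parallel φ₀ has meridian scale h = cos φ / cos φ₀ and parallel scale k = cos φ₀ / cos φ (so areas are preserved, h·k = 1).
At 60.4°: h = 0.5273, k = 1.896; principal scales a = 1.896, b = 0.5273.
sin(ω/2) = (a − b)/(a + b) = 1.369/2.424 = 0.5648, so ω = 2 arcsin(0.5648) ≈ 68.8°.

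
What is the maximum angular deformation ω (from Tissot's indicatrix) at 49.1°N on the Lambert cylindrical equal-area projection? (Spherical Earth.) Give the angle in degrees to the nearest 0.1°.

47.1°

The Lambert cylindrical equal-area projection is the cylindrical equal-area projection with its standard parallel at the equator (φ₀ = 0). For cylindrical equal-area with standard parallel φ₀, h = cos φ / cos φ₀ and k = cos φ₀ / cos φ, so h·k = 1.
At 49.1°: h = 0.6547, k = 1.527; principal scales a = 1.527, b = 0.6547.
sin(ω/2) = (a − b)/(a + b) = 0.8726/2.182 = 0.3999, so ω = 2 arcsin(0.3999) ≈ 47.1°.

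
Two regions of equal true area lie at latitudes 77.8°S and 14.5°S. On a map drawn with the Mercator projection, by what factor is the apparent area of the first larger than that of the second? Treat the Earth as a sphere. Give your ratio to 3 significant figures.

Mercator is conformal with k = sec φ, so areal scale = k² = sec²φ.
At 77.8°: sec²(77.8°) = 1/0.2113² = 22.39.
At 14.5°: sec²(14.5°) = 1/0.9681² = 1.067.
Ratio = 22.39/1.067 = cos²(14.5°)/cos²(77.8°) ≈ 21.0.

21.0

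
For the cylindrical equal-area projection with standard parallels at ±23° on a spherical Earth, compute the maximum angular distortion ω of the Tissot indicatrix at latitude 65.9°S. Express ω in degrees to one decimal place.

Cylindrical equal-area (φ₀ = 23°): h = cos φ / cos 23° along meridians, k = cos 23° / cos φ along parallels; h·k = 1.
At 65.9°: h = 0.4436, k = 2.254; principal scales a = 2.254, b = 0.4436.
sin(ω/2) = (a − b)/(a + b) = 1.811/2.698 = 0.6712, so ω = 2 arcsin(0.6712) ≈ 84.3°.

84.3°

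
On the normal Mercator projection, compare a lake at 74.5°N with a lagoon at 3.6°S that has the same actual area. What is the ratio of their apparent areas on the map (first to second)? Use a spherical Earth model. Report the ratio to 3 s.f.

Mercator is conformal with k = sec φ, so areal scale = k² = sec²φ.
At 74.5°: sec²(74.5°) = 1/0.2672² = 14.00.
At 3.6°: sec²(3.6°) = 1/0.9980² = 1.004.
Ratio = 14.00/1.004 = cos²(3.6°)/cos²(74.5°) ≈ 13.9.

13.9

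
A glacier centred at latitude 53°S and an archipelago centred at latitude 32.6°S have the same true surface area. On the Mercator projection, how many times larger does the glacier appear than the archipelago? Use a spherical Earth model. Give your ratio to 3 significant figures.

1.96

Mercator is conformal with k = sec φ, so areal scale = k² = sec²φ.
At 53°: sec²(53°) = 1/0.6018² = 2.761.
At 32.6°: sec²(32.6°) = 1/0.8425² = 1.409.
Ratio = 2.761/1.409 = cos²(32.6°)/cos²(53°) ≈ 1.96.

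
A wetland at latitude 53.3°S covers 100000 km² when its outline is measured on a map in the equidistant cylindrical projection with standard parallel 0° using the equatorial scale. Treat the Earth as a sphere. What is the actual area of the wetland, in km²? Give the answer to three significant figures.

Plate carrée maps x = Rλ, y = Rφ. The meridian scale is h = 1 and the parallel scale is k = 1/cos φ = sec φ.
Areal scale = h·k = 1 × sec φ; at 53.3°, h = 1.000, k = 1.673, so h·k = 1.673.
True area = apparent / (areal scale) = 100000 / 1.673 ≈ 59800 km².

59800 km²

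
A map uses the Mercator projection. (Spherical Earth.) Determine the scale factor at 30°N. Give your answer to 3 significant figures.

For Mercator, h = k = sec φ (a conformal cylindrical projection has a single point scale, 1/cos φ).
k = 1/cos 30° = 1/0.8660 = 1.155.

1.15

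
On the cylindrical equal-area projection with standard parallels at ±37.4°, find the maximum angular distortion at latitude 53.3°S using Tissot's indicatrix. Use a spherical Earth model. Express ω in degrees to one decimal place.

Cylindrical equal-area (φ₀ = 37.4°): h = cos φ / cos 37.4° along meridians, k = cos 37.4° / cos φ along parallels; h·k = 1.
At 53.3°: h = 0.7523, k = 1.329; principal scales a = 1.329, b = 0.7523.
sin(ω/2) = (a − b)/(a + b) = 0.5770/2.082 = 0.2772, so ω = 2 arcsin(0.2772) ≈ 32.2°.

32.2°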